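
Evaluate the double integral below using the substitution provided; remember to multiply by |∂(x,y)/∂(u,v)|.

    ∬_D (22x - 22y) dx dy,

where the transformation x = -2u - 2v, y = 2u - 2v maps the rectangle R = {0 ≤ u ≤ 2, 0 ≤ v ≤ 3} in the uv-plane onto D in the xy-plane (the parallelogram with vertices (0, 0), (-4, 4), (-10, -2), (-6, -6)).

Compute the Jacobian determinant of (x, y) with respect to (u, v):

    ∂(x,y)/∂(u,v) = | -2  -2 | = (-2)(-2) - (-2)(2) = 8.
                   | 2  -2 |

Its absolute value is |J| = 8 (the area scaling factor).

Substituting x = -2u - 2v, y = 2u - 2v into the integrand,

    22x - 22y → -88u,

so the integral becomes

    ∬_R (-88u) · |J| du dv = ∫_0^2 ∫_0^3 (-704u) dv du.

Inner (v): -2112u.
Outer (u): -4224.

Therefore ∬_D (22x - 22y) dx dy = -4224.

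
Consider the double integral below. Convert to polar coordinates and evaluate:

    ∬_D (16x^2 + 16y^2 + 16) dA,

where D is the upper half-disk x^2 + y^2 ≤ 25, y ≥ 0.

The region D is 0 ≤ r ≤ 5, 0 ≤ θ ≤ π in polar coordinates, where x = r cos(θ), y = r sin(θ), and dA = r dr dθ.

Under the substitution, the integrand becomes 16r^2 + 16, so

    ∬_D (16x^2 + 16y^2 + 16) dA = ∫_{0}^{π} ∫_{0}^{5} (16r^2 + 16) · r dr dθ.

Inner integral (in r): ∫_{0}^{5} (16r^2 + 16) · r dr = 2700.

Outer integral (in θ): ∫_{0}^{π} (2700) dθ = 2700π.

Therefore ∬_D (16x^2 + 16y^2 + 16) dA = 2700π.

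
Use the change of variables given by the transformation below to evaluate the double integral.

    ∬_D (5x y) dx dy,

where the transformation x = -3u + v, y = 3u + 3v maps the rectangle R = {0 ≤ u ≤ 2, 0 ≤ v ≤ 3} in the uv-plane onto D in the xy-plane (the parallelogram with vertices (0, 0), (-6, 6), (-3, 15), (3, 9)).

Compute the Jacobian determinant of (x, y) with respect to (u, v):

    ∂(x,y)/∂(u,v) = | -3  1 | = (-3)(3) - (1)(3) = -12.
                   | 3  3 |

Its absolute value is |J| = 12 (the area scaling factor).

Substituting x = -3u + v, y = 3u + 3v into the integrand,

    5x y → -45u^2 - 30u v + 15v^2,

so the integral becomes

    ∬_R (-45u^2 - 30u v + 15v^2) · |J| du dv = ∫_0^2 ∫_0^3 (-540u^2 - 360u v + 180v^2) dv du.

Inner (v): -1620u^2 - 1620u + 1620.
Outer (u): -4320.

Therefore ∬_D (5x y) dx dy = -4320.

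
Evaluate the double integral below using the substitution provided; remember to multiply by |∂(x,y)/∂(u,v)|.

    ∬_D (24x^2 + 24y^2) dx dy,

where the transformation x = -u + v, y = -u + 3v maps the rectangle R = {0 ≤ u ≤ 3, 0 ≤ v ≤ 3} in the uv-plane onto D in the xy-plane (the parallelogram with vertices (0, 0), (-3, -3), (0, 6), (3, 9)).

Compute the Jacobian determinant of (x, y) with respect to (u, v):

    ∂(x,y)/∂(u,v) = | -1  1 | = (-1)(3) - (1)(-1) = -2.
                   | -1  3 |

Its absolute value is |J| = 2 (the area scaling factor).

Substituting x = -u + v, y = -u + 3v into the integrand,

    24x^2 + 24y^2 → 48u^2 - 192u v + 240v^2,

so the integral becomes

    ∬_R (48u^2 - 192u v + 240v^2) · |J| du dv = ∫_0^3 ∫_0^3 (96u^2 - 384u v + 480v^2) dv du.

Inner (v): 288u^2 - 1728u + 4320.
Outer (u): 7776.

Therefore ∬_D (24x^2 + 24y^2) dx dy = 7776.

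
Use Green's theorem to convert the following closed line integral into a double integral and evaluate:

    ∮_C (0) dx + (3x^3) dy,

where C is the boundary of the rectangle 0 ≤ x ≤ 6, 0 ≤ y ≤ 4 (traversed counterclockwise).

Green's theorem converts the closed line integral into a double integral over the enclosed region D:

    ∮_C P dx + Q dy = ∬_D (∂Q/∂x - ∂P/∂y) dA.

Here P = 0, Q = 3x^3, so

    ∂Q/∂x = 9x^2,    ∂P/∂y = 0,
    ∂Q/∂x - ∂P/∂y = 9x^2.

D is the region 0 ≤ x ≤ 6, 0 ≤ y ≤ 4. Evaluating the double integral:

    ∬_D (9x^2) dA = ∫_0^{6} ∫_0^{4} (9x^2) dy dx.

Inner (y from 0 to 4): 36x^2.
Outer (x from 0 to 6): 2592.

Therefore ∮_C P dx + Q dy = 2592.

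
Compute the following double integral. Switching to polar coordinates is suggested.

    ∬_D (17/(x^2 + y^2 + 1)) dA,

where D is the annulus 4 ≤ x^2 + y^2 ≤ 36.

The region D is 2 ≤ r ≤ 6, 0 ≤ θ ≤ 2π in polar coordinates, where x = r cos(θ), y = r sin(θ), and dA = r dr dθ.

Under the substitution, the integrand becomes 17/(r^2 + 1), so

    ∬_D (17/(x^2 + y^2 + 1)) dA = ∫_{0}^{2π} ∫_{2}^{6} (17/(r^2 + 1)) · r dr dθ.

Inner integral (in r): ∫_{2}^{6} (17/(r^2 + 1)) · r dr = log(3512479453921sqrt(185)/1953125).

Outer integral (in θ): ∫_{0}^{2π} (log(3512479453921sqrt(185)/1953125)) dθ = log((3512479453921sqrt(185)/1953125)^(2π)).

Therefore ∬_D (17/(x^2 + y^2 + 1)) dA = log((3512479453921sqrt(185)/1953125)^(2π)).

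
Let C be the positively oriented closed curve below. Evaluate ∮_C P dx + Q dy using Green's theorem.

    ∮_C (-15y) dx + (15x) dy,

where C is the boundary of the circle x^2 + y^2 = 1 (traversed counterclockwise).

Green's theorem converts the closed line integral into a double integral over the enclosed region D:

    ∮_C P dx + Q dy = ∬_D (∂Q/∂x - ∂P/∂y) dA.

Here P = -15y, Q = 15x, so

    ∂Q/∂x = 15,    ∂P/∂y = -15,
    ∂Q/∂x - ∂P/∂y = 30.

D is the region x^2 + y^2 ≤ 1. Evaluating the double integral:

In polar coordinates (x = r cos θ, y = r sin θ, dA = r dr dθ) the integrand becomes 30, so

    ∬_D (30) dA = ∫_0^{2π} ∫_0^{1} (30) · r dr dθ.

Inner (r from 0 to 1): 15.
Outer (θ from 0 to 2π): 30π.

Therefore ∮_C P dx + Q dy = 30π.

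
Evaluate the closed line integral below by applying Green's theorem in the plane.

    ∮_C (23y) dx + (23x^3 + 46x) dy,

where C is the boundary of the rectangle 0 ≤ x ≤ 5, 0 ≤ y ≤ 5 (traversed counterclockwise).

Green's theorem converts the closed line integral into a double integral over the enclosed region D:

    ∮_C P dx + Q dy = ∬_D (∂Q/∂x - ∂P/∂y) dA.

Here P = 23y, Q = 23x^3 + 46x, so

    ∂Q/∂x = 69x^2 + 46,    ∂P/∂y = 23,
    ∂Q/∂x - ∂P/∂y = 69x^2 + 23.

D is the region 0 ≤ x ≤ 5, 0 ≤ y ≤ 5. Evaluating the double integral:

    ∬_D (69x^2 + 23) dA = ∫_0^{5} ∫_0^{5} (69x^2 + 23) dy dx.

Inner (y from 0 to 5): 345x^2 + 115.
Outer (x from 0 to 5): 14950.

Therefore ∮_C P dx + Q dy = 14950.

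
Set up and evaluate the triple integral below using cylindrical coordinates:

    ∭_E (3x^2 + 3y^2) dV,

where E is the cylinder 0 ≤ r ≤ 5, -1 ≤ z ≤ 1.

In cylindrical coordinates, x = r cos(θ), y = r sin(θ), z = z, and dV = r dr dθ dz.

The integrand becomes 3r^2, so

    ∭_E (3x^2 + 3y^2) dV = ∫_{0}^{2π} ∫_{0}^{5} ∫_{-1}^{1} (3r^2) · r dz dr dθ.

Inner (z): 6r^3.
Middle (r from 0 to 5): 1875/2.
Outer (θ): 1875π.

Therefore the triple integral equals 1875π.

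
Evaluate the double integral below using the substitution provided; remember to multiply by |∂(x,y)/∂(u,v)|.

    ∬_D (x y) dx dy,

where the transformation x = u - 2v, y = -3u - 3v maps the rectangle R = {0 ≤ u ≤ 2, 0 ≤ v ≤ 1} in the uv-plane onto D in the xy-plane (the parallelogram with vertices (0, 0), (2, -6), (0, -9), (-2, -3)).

Compute the Jacobian determinant of (x, y) with respect to (u, v):

    ∂(x,y)/∂(u,v) = | 1  -2 | = (1)(-3) - (-2)(-3) = -9.
                   | -3  -3 |

Its absolute value is |J| = 9 (the area scaling factor).

Substituting x = u - 2v, y = -3u - 3v into the integrand,

    x y → -3u^2 + 3u v + 6v^2,

so the integral becomes

    ∬_R (-3u^2 + 3u v + 6v^2) · |J| du dv = ∫_0^2 ∫_0^1 (-27u^2 + 27u v + 54v^2) dv du.

Inner (v): -27u^2 + 27u/2 + 18.
Outer (u): -9.

Therefore ∬_D (x y) dx dy = -9.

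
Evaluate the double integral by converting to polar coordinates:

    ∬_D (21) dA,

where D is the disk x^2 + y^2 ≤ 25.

The region D is 0 ≤ r ≤ 5, 0 ≤ θ ≤ 2π in polar coordinates, where x = r cos(θ), y = r sin(θ), and dA = r dr dθ.

Under the substitution, the integrand becomes 21, so

    ∬_D (21) dA = ∫_{0}^{2π} ∫_{0}^{5} (21) · r dr dθ.

Inner integral (in r): ∫_{0}^{5} (21) · r dr = 525/2.

Outer integral (in θ): ∫_{0}^{2π} (525/2) dθ = 525π.

Therefore ∬_D (21) dA = 525π.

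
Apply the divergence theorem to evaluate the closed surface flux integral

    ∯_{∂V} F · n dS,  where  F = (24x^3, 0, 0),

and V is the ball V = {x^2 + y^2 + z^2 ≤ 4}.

By the divergence theorem,

    ∯_{∂V} F · n dS = ∭_V (∇ · F) dV.

Compute the divergence:
    ∇ · F = ∂F_x/∂x + ∂F_y/∂y + ∂F_z/∂z = 72x^2 + 0 + 0 = 72x^2.

In spherical coordinates, x = ρ sin(φ) cos(θ), y = ρ sin(φ) sin(θ), z = ρ cos(φ), dV = ρ^2 sin(φ) dρ dφ dθ, with 0 ≤ ρ ≤ 2, 0 ≤ φ ≤ π, 0 ≤ θ ≤ 2π.

The integrand, after substitution and multiplying by the volume element, becomes (72ρ^2sin(φ)^2cos(θ)^2) · ρ^2 sin(φ), so

    ∭_V (∇·F) dV = ∫_0^{2π} ∫_0^{π} ∫_0^{2} (72ρ^2sin(φ)^2cos(θ)^2) · ρ^2 sin(φ) dρ dφ dθ.

Inner (ρ from 0 to 2): 2304sin(φ)^3cos(θ)^2/5.
Middle (φ from 0 to π): 3072cos(θ)^2/5.
Outer (θ from 0 to 2π): 3072π/5.

Therefore ∯_{∂V} F · n dS = 3072π/5.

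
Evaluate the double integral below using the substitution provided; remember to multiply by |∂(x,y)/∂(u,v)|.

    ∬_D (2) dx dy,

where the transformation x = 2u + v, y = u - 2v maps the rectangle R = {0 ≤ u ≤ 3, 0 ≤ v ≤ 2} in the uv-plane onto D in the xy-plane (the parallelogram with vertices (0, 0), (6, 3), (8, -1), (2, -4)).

Compute the Jacobian determinant of (x, y) with respect to (u, v):

    ∂(x,y)/∂(u,v) = | 2  1 | = (2)(-2) - (1)(1) = -5.
                   | 1  -2 |

Its absolute value is |J| = 5 (the area scaling factor).

Substituting x = 2u + v, y = u - 2v into the integrand,

    2 → 2,

so the integral becomes

    ∬_R (2) · |J| du dv = ∫_0^3 ∫_0^2 (10) dv du.

Inner (v): 20.
Outer (u): 60.

Therefore ∬_D (2) dx dy = 60.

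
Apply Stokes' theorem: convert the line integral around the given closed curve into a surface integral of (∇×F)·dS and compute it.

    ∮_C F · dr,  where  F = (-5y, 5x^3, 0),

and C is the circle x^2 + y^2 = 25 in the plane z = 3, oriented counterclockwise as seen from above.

Let S be the flat disk x^2 + y^2 ≤ 25 in the plane z = 3, with upward unit normal n̂ = ẑ. By Stokes' theorem,

    ∮_C F · dr = ∬_S (∇ × F) · n̂ dS = ∬_D (curl F)_z dA,

where D is the disk x^2 + y^2 ≤ 25.

Compute the curl of F = (-5y, 5x^3, 0):
    (∇ × F)_x = ∂F_z/∂y - ∂F_y/∂z = 0,
    (∇ × F)_y = ∂F_x/∂z - ∂F_z/∂x = 0,
    (∇ × F)_z = ∂F_y/∂x - ∂F_x/∂y = 15x^2 + 5.

On z = 3, (curl F)_z = 15x^2 + 5.

Convert to polar (x = r cos θ, y = r sin θ, dA = r dr dθ); the integrand becomes 15r^2cos(θ)^2 + 5, so

    ∬_D (curl F)_z dA = ∫_0^{2π} ∫_0^{5} (15r^2cos(θ)^2 + 5) · r dr dθ.

Inner (r from 0 to 5): 9375cos(θ)^2/4 + 125/2.
Outer (θ from 0 to 2π): 9875π/4.

Therefore ∮_C F · dr = 9875π/4.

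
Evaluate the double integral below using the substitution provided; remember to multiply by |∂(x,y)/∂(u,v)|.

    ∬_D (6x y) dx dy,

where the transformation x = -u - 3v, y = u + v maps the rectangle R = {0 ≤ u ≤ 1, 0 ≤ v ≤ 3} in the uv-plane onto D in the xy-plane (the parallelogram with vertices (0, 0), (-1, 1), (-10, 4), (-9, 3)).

Compute the Jacobian determinant of (x, y) with respect to (u, v):

    ∂(x,y)/∂(u,v) = | -1  -3 | = (-1)(1) - (-3)(1) = 2.
                   | 1  1 |

Its absolute value is |J| = 2 (the area scaling factor).

Substituting x = -u - 3v, y = u + v into the integrand,

    6x y → -6u^2 - 24u v - 18v^2,

so the integral becomes

    ∬_R (-6u^2 - 24u v - 18v^2) · |J| du dv = ∫_0^1 ∫_0^3 (-12u^2 - 48u v - 36v^2) dv du.

Inner (v): -36u^2 - 216u - 324.
Outer (u): -444.

Therefore ∬_D (6x y) dx dy = -444.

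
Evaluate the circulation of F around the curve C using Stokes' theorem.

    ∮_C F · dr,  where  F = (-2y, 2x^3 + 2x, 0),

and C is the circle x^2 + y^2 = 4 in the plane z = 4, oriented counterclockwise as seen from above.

Let S be the flat disk x^2 + y^2 ≤ 4 in the plane z = 4, with upward unit normal n̂ = ẑ. By Stokes' theorem,

    ∮_C F · dr = ∬_S (∇ × F) · n̂ dS = ∬_D (curl F)_z dA,

where D is the disk x^2 + y^2 ≤ 4.

Compute the curl of F = (-2y, 2x^3 + 2x, 0):
    (∇ × F)_x = ∂F_z/∂y - ∂F_y/∂z = 0,
    (∇ × F)_y = ∂F_x/∂z - ∂F_z/∂x = 0,
    (∇ × F)_z = ∂F_y/∂x - ∂F_x/∂y = 6x^2 + 4.

On z = 4, (curl F)_z = 6x^2 + 4.

Convert to polar (x = r cos θ, y = r sin θ, dA = r dr dθ); the integrand becomes 6r^2cos(θ)^2 + 4, so

    ∬_D (curl F)_z dA = ∫_0^{2π} ∫_0^{2} (6r^2cos(θ)^2 + 4) · r dr dθ.

Inner (r from 0 to 2): 24cos(θ)^2 + 8.
Outer (θ from 0 to 2π): 40π.

Therefore ∮_C F · dr = 40π.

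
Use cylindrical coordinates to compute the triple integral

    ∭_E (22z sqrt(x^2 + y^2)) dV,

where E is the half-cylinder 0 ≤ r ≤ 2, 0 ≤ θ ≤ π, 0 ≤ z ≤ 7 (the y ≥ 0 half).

In cylindrical coordinates, x = r cos(θ), y = r sin(θ), z = z, and dV = r dr dθ dz.

The integrand becomes 22r z, so

    ∭_E (22z sqrt(x^2 + y^2)) dV = ∫_{0}^{π} ∫_{0}^{2} ∫_{0}^{7} (22r z) · r dz dr dθ.

Inner (z): 539r^2.
Middle (r from 0 to 2): 4312/3.
Outer (θ): 4312π/3.

Therefore the triple integral equals 4312π/3.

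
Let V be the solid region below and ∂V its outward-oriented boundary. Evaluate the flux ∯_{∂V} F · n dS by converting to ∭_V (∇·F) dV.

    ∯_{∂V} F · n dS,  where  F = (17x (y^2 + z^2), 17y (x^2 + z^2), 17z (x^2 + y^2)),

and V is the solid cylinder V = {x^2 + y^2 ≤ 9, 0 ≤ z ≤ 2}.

By the divergence theorem,

    ∯_{∂V} F · n dS = ∭_V (∇ · F) dV.

Compute the divergence:
    ∇ · F = ∂F_x/∂x + ∂F_y/∂y + ∂F_z/∂z = 17y^2 + 17z^2 + 17x^2 + 17z^2 + 17x^2 + 17y^2 = 34x^2 + 34y^2 + 34z^2.

In cylindrical coordinates, x = r cos(θ), y = r sin(θ), z = z, dV = r dr dθ dz, with 0 ≤ r ≤ 3, 0 ≤ θ ≤ 2π, 0 ≤ z ≤ 2.

The integrand, after substitution and multiplying by the volume element, becomes (34r^2 + 34z^2) · r, so

    ∭_V (∇·F) dV = ∫_0^{2π} ∫_0^{3} ∫_0^{2} (34r^2 + 34z^2) · r dz dr dθ.

Inner (z from 0 to 2): 68r (r^2 + 4/3).
Middle (r from 0 to 3): 1785.
Outer (θ from 0 to 2π): 3570π.

Therefore ∯_{∂V} F · n dS = 3570π.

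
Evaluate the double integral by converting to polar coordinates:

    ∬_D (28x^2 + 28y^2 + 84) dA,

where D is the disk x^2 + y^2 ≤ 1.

The region D is 0 ≤ r ≤ 1, 0 ≤ θ ≤ 2π in polar coordinates, where x = r cos(θ), y = r sin(θ), and dA = r dr dθ.

Under the substitution, the integrand becomes 28r^2 + 84, so

    ∬_D (28x^2 + 28y^2 + 84) dA = ∫_{0}^{2π} ∫_{0}^{1} (28r^2 + 84) · r dr dθ.

Inner integral (in r): ∫_{0}^{1} (28r^2 + 84) · r dr = 49.

Outer integral (in θ): ∫_{0}^{2π} (49) dθ = 98π.

Therefore ∬_D (28x^2 + 28y^2 + 84) dA = 98π.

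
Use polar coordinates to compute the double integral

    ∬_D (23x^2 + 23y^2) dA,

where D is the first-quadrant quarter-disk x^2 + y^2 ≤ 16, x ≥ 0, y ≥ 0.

The region D is 0 ≤ r ≤ 4, 0 ≤ θ ≤ π/2 in polar coordinates, where x = r cos(θ), y = r sin(θ), and dA = r dr dθ.

Under the substitution, the integrand becomes 23r^2, so

    ∬_D (23x^2 + 23y^2) dA = ∫_{0}^{π/2} ∫_{0}^{4} (23r^2) · r dr dθ.

Inner integral (in r): ∫_{0}^{4} (23r^2) · r dr = 1472.

Outer integral (in θ): ∫_{0}^{π/2} (1472) dθ = 736π.

Therefore ∬_D (23x^2 + 23y^2) dA = 736π.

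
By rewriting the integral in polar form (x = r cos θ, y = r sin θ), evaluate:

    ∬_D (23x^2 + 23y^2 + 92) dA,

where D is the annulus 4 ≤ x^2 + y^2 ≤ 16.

The region D is 2 ≤ r ≤ 4, 0 ≤ θ ≤ 2π in polar coordinates, where x = r cos(θ), y = r sin(θ), and dA = r dr dθ.

Under the substitution, the integrand becomes 23r^2 + 92, so

    ∬_D (23x^2 + 23y^2 + 92) dA = ∫_{0}^{2π} ∫_{2}^{4} (23r^2 + 92) · r dr dθ.

Inner integral (in r): ∫_{2}^{4} (23r^2 + 92) · r dr = 1932.

Outer integral (in θ): ∫_{0}^{2π} (1932) dθ = 3864π.

Therefore ∬_D (23x^2 + 23y^2 + 92) dA = 3864π.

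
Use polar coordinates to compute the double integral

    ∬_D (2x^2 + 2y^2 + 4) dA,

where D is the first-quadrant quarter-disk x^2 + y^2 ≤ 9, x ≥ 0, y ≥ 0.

The region D is 0 ≤ r ≤ 3, 0 ≤ θ ≤ π/2 in polar coordinates, where x = r cos(θ), y = r sin(θ), and dA = r dr dθ.

Under the substitution, the integrand becomes 2r^2 + 4, so

    ∬_D (2x^2 + 2y^2 + 4) dA = ∫_{0}^{π/2} ∫_{0}^{3} (2r^2 + 4) · r dr dθ.

Inner integral (in r): ∫_{0}^{3} (2r^2 + 4) · r dr = 117/2.

Outer integral (in θ): ∫_{0}^{π/2} (117/2) dθ = 117π/4.

Therefore ∬_D (2x^2 + 2y^2 + 4) dA = 117π/4.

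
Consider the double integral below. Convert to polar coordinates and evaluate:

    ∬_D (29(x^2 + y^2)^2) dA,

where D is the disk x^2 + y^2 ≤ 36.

The region D is 0 ≤ r ≤ 6, 0 ≤ θ ≤ 2π in polar coordinates, where x = r cos(θ), y = r sin(θ), and dA = r dr dθ.

Under the substitution, the integrand becomes 29r^4, so

    ∬_D (29(x^2 + y^2)^2) dA = ∫_{0}^{2π} ∫_{0}^{6} (29r^4) · r dr dθ.

Inner integral (in r): ∫_{0}^{6} (29r^4) · r dr = 225504.

Outer integral (in θ): ∫_{0}^{2π} (225504) dθ = 451008π.

Therefore ∬_D (29(x^2 + y^2)^2) dA = 451008π.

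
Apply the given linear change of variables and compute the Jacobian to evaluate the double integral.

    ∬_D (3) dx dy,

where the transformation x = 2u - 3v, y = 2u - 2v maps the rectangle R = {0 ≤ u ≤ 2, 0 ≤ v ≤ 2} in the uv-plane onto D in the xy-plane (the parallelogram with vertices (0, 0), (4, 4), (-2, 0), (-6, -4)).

Compute the Jacobian determinant of (x, y) with respect to (u, v):

    ∂(x,y)/∂(u,v) = | 2  -3 | = (2)(-2) - (-3)(2) = 2.
                   | 2  -2 |

Its absolute value is |J| = 2 (the area scaling factor).

Substituting x = 2u - 3v, y = 2u - 2v into the integrand,

    3 → 3,

so the integral becomes

    ∬_R (3) · |J| du dv = ∫_0^2 ∫_0^2 (6) dv du.

Inner (v): 12.
Outer (u): 24.

Therefore ∬_D (3) dx dy = 24.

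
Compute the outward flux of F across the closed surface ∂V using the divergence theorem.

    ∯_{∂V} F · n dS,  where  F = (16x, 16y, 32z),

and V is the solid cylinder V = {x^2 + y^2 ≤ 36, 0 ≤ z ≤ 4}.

By the divergence theorem,

    ∯_{∂V} F · n dS = ∭_V (∇ · F) dV.

Compute the divergence:
    ∇ · F = ∂F_x/∂x + ∂F_y/∂y + ∂F_z/∂z = 16 + 16 + 32 = 64.

In cylindrical coordinates, x = r cos(θ), y = r sin(θ), z = z, dV = r dr dθ dz, with 0 ≤ r ≤ 6, 0 ≤ θ ≤ 2π, 0 ≤ z ≤ 4.

The integrand, after substitution and multiplying by the volume element, becomes (64) · r, so

    ∭_V (∇·F) dV = ∫_0^{2π} ∫_0^{6} ∫_0^{4} (64) · r dz dr dθ.

Inner (z from 0 to 4): 256r.
Middle (r from 0 to 6): 4608.
Outer (θ from 0 to 2π): 9216π.

Therefore ∯_{∂V} F · n dS = 9216π.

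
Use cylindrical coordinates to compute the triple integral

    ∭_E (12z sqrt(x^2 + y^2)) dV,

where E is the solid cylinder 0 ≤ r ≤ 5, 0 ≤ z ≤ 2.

In cylindrical coordinates, x = r cos(θ), y = r sin(θ), z = z, and dV = r dr dθ dz.

The integrand becomes 12r z, so

    ∭_E (12z sqrt(x^2 + y^2)) dV = ∫_{0}^{2π} ∫_{0}^{5} ∫_{0}^{2} (12r z) · r dz dr dθ.

Inner (z): 24r^2.
Middle (r from 0 to 5): 1000.
Outer (θ): 2000π.

Therefore the triple integral equals 2000π.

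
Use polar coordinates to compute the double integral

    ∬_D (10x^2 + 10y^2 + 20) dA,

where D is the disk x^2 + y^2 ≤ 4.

The region D is 0 ≤ r ≤ 2, 0 ≤ θ ≤ 2π in polar coordinates, where x = r cos(θ), y = r sin(θ), and dA = r dr dθ.

Under the substitution, the integrand becomes 10r^2 + 20, so

    ∬_D (10x^2 + 10y^2 + 20) dA = ∫_{0}^{2π} ∫_{0}^{2} (10r^2 + 20) · r dr dθ.

Inner integral (in r): ∫_{0}^{2} (10r^2 + 20) · r dr = 80.

Outer integral (in θ): ∫_{0}^{2π} (80) dθ = 160π.

Therefore ∬_D (10x^2 + 10y^2 + 20) dA = 160π.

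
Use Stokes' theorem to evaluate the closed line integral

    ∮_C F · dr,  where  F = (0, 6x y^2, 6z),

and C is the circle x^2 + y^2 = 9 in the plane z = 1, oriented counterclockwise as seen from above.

Let S be the flat disk x^2 + y^2 ≤ 9 in the plane z = 1, with upward unit normal n̂ = ẑ. By Stokes' theorem,

    ∮_C F · dr = ∬_S (∇ × F) · n̂ dS = ∬_D (curl F)_z dA,

where D is the disk x^2 + y^2 ≤ 9.

Compute the curl of F = (0, 6x y^2, 6z):
    (∇ × F)_x = ∂F_z/∂y - ∂F_y/∂z = 0,
    (∇ × F)_y = ∂F_x/∂z - ∂F_z/∂x = 0,
    (∇ × F)_z = ∂F_y/∂x - ∂F_x/∂y = 6y^2.

On z = 1, (curl F)_z = 6y^2.

Convert to polar (x = r cos θ, y = r sin θ, dA = r dr dθ); the integrand becomes 6r^2sin(θ)^2, so

    ∬_D (curl F)_z dA = ∫_0^{2π} ∫_0^{3} (6r^2sin(θ)^2) · r dr dθ.

Inner (r from 0 to 3): 243sin(θ)^2/2.
Outer (θ from 0 to 2π): 243π/2.

Therefore ∮_C F · dr = 243π/2.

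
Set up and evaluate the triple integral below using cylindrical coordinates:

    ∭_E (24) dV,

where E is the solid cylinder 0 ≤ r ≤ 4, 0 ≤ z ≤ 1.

In cylindrical coordinates, x = r cos(θ), y = r sin(θ), z = z, and dV = r dr dθ dz.

The integrand becomes 24, so

    ∭_E (24) dV = ∫_{0}^{2π} ∫_{0}^{4} ∫_{0}^{1} (24) · r dz dr dθ.

Inner (z): 24r.
Middle (r from 0 to 4): 192.
Outer (θ): 384π.

Therefore the triple integral equals 384π.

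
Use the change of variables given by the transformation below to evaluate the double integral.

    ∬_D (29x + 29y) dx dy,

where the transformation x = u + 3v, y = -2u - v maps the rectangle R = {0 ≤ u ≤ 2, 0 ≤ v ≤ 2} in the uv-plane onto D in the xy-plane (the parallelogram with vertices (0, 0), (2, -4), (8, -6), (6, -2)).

Compute the Jacobian determinant of (x, y) with respect to (u, v):

    ∂(x,y)/∂(u,v) = | 1  3 | = (1)(-1) - (3)(-2) = 5.
                   | -2  -1 |

Its absolute value is |J| = 5 (the area scaling factor).

Substituting x = u + 3v, y = -2u - v into the integrand,

    29x + 29y → -29u + 58v,

so the integral becomes

    ∬_R (-29u + 58v) · |J| du dv = ∫_0^2 ∫_0^2 (-145u + 290v) dv du.

Inner (v): 580 - 290u.
Outer (u): 580.

Therefore ∬_D (29x + 29y) dx dy = 580.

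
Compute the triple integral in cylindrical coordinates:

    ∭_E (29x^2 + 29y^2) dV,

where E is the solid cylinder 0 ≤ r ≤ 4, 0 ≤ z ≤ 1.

In cylindrical coordinates, x = r cos(θ), y = r sin(θ), z = z, and dV = r dr dθ dz.

The integrand becomes 29r^2, so

    ∭_E (29x^2 + 29y^2) dV = ∫_{0}^{2π} ∫_{0}^{4} ∫_{0}^{1} (29r^2) · r dz dr dθ.

Inner (z): 29r^3.
Middle (r from 0 to 4): 1856.
Outer (θ): 3712π.

Therefore the triple integral equals 3712π.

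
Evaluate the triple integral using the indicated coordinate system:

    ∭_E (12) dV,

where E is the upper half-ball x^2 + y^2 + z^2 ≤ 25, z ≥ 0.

In spherical coordinates, x = ρ sin(φ) cos(θ), y = ρ sin(φ) sin(θ), z = ρ cos(φ), and dV = ρ^2 sin(φ) dρ dφ dθ.

The integrand becomes 12, so

    ∭_E (12) dV = ∫_{0}^{2π} ∫_{0}^{π/2} ∫_{0}^{5} (12) · ρ^2 sin(φ) dρ dφ dθ.

Inner (ρ): 500sin(φ).
Middle (φ): 500.
Outer (θ): 1000π.

Therefore the triple integral equals 1000π.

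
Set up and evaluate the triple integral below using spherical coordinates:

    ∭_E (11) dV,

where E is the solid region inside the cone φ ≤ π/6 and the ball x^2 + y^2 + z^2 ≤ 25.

In spherical coordinates, x = ρ sin(φ) cos(θ), y = ρ sin(φ) sin(θ), z = ρ cos(φ), and dV = ρ^2 sin(φ) dρ dφ dθ.

The integrand becomes 11, so

    ∭_E (11) dV = ∫_{0}^{2π} ∫_{0}^{π/6} ∫_{0}^{5} (11) · ρ^2 sin(φ) dρ dφ dθ.

Inner (ρ): 1375sin(φ)/3.
Middle (φ): 1375/3 - 1375sqrt(3)/6.
Outer (θ): 1375π (2 - sqrt(3))/3.

Therefore the triple integral equals 1375π (2 - sqrt(3))/3.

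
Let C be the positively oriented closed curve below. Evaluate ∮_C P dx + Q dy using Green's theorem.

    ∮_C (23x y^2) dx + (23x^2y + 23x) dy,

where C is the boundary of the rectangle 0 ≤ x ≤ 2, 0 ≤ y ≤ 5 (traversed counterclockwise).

Green's theorem converts the closed line integral into a double integral over the enclosed region D:

    ∮_C P dx + Q dy = ∬_D (∂Q/∂x - ∂P/∂y) dA.

Here P = 23x y^2, Q = 23x^2y + 23x, so

    ∂Q/∂x = 46x y + 23,    ∂P/∂y = 46x y,
    ∂Q/∂x - ∂P/∂y = 23.

D is the region 0 ≤ x ≤ 2, 0 ≤ y ≤ 5. Evaluating the double integral:

    ∬_D (23) dA = ∫_0^{2} ∫_0^{5} (23) dy dx.

Inner (y from 0 to 5): 115.
Outer (x from 0 to 2): 230.

Therefore ∮_C P dx + Q dy = 230.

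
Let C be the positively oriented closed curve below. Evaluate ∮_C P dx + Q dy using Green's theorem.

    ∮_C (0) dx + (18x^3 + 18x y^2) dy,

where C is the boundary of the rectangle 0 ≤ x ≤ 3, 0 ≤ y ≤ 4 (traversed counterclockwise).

Green's theorem converts the closed line integral into a double integral over the enclosed region D:

    ∮_C P dx + Q dy = ∬_D (∂Q/∂x - ∂P/∂y) dA.

Here P = 0, Q = 18x^3 + 18x y^2, so

    ∂Q/∂x = 54x^2 + 18y^2,    ∂P/∂y = 0,
    ∂Q/∂x - ∂P/∂y = 54x^2 + 18y^2.

D is the region 0 ≤ x ≤ 3, 0 ≤ y ≤ 4. Evaluating the double integral:

    ∬_D (54x^2 + 18y^2) dA = ∫_0^{3} ∫_0^{4} (54x^2 + 18y^2) dy dx.

Inner (y from 0 to 4): 216x^2 + 384.
Outer (x from 0 to 3): 3096.

Therefore ∮_C P dx + Q dy = 3096.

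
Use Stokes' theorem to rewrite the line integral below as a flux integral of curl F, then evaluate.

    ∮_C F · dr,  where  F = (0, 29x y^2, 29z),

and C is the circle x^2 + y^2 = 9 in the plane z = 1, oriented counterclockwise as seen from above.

Let S be the flat disk x^2 + y^2 ≤ 9 in the plane z = 1, with upward unit normal n̂ = ẑ. By Stokes' theorem,

    ∮_C F · dr = ∬_S (∇ × F) · n̂ dS = ∬_D (curl F)_z dA,

where D is the disk x^2 + y^2 ≤ 9.

Compute the curl of F = (0, 29x y^2, 29z):
    (∇ × F)_x = ∂F_z/∂y - ∂F_y/∂z = 0,
    (∇ × F)_y = ∂F_x/∂z - ∂F_z/∂x = 0,
    (∇ × F)_z = ∂F_y/∂x - ∂F_x/∂y = 29y^2.

On z = 1, (curl F)_z = 29y^2.

Convert to polar (x = r cos θ, y = r sin θ, dA = r dr dθ); the integrand becomes 29r^2sin(θ)^2, so

    ∬_D (curl F)_z dA = ∫_0^{2π} ∫_0^{3} (29r^2sin(θ)^2) · r dr dθ.

Inner (r from 0 to 3): 2349sin(θ)^2/4.
Outer (θ from 0 to 2π): 2349π/4.

Therefore ∮_C F · dr = 2349π/4.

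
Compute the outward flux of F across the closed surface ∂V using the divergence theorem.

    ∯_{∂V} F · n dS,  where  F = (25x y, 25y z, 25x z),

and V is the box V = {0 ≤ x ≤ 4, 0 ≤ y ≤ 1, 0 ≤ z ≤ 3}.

By the divergence theorem,

    ∯_{∂V} F · n dS = ∭_V (∇ · F) dV.

Compute the divergence:
    ∇ · F = ∂F_x/∂x + ∂F_y/∂y + ∂F_z/∂z = 25y + 25z + 25x = 25x + 25y + 25z.

V is a rectangular box, so dV = dx dy dz with 0 ≤ x ≤ 4, 0 ≤ y ≤ 1, 0 ≤ z ≤ 3.

Integrate (25x + 25y + 25z) over V as an iterated integral:

    ∭_V (∇·F) dV = ∫_0^{4} ∫_0^{1} ∫_0^{3} (25x + 25y + 25z) dz dy dx.

Inner (z from 0 to 3): 75x + 75y + 225/2.
Middle (y from 0 to 1): 75x + 150.
Outer (x from 0 to 4): 1200.

Therefore ∯_{∂V} F · n dS = 1200.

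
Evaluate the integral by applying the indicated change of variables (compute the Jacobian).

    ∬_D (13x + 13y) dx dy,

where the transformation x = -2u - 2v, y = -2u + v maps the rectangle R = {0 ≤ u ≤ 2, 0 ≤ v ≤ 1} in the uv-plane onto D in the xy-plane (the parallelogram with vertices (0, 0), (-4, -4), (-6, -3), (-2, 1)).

Compute the Jacobian determinant of (x, y) with respect to (u, v):

    ∂(x,y)/∂(u,v) = | -2  -2 | = (-2)(1) - (-2)(-2) = -6.
                   | -2  1 |

Its absolute value is |J| = 6 (the area scaling factor).

Substituting x = -2u - 2v, y = -2u + v into the integrand,

    13x + 13y → -52u - 13v,

so the integral becomes

    ∬_R (-52u - 13v) · |J| du dv = ∫_0^2 ∫_0^1 (-312u - 78v) dv du.

Inner (v): -312u - 39.
Outer (u): -702.

Therefore ∬_D (13x + 13y) dx dy = -702.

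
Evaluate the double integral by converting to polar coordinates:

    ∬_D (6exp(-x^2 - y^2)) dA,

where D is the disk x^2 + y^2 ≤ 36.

The region D is 0 ≤ r ≤ 6, 0 ≤ θ ≤ 2π in polar coordinates, where x = r cos(θ), y = r sin(θ), and dA = r dr dθ.

Under the substitution, the integrand becomes 6exp(-r^2), so

    ∬_D (6exp(-x^2 - y^2)) dA = ∫_{0}^{2π} ∫_{0}^{6} (6exp(-r^2)) · r dr dθ.

Inner integral (in r): ∫_{0}^{6} (6exp(-r^2)) · r dr = 3 - 3exp(-36).

Outer integral (in θ): ∫_{0}^{2π} (3 - 3exp(-36)) dθ = -6π exp(-36) + 6π.

Therefore ∬_D (6exp(-x^2 - y^2)) dA = -6π exp(-36) + 6π.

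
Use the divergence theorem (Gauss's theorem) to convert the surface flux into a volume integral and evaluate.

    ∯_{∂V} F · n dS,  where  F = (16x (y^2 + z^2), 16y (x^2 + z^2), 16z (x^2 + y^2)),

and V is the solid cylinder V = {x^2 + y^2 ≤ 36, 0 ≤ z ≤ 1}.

By the divergence theorem,

    ∯_{∂V} F · n dS = ∭_V (∇ · F) dV.

Compute the divergence:
    ∇ · F = ∂F_x/∂x + ∂F_y/∂y + ∂F_z/∂z = 16y^2 + 16z^2 + 16x^2 + 16z^2 + 16x^2 + 16y^2 = 32x^2 + 32y^2 + 32z^2.

In cylindrical coordinates, x = r cos(θ), y = r sin(θ), z = z, dV = r dr dθ dz, with 0 ≤ r ≤ 6, 0 ≤ θ ≤ 2π, 0 ≤ z ≤ 1.

The integrand, after substitution and multiplying by the volume element, becomes (32r^2 + 32z^2) · r, so

    ∭_V (∇·F) dV = ∫_0^{2π} ∫_0^{6} ∫_0^{1} (32r^2 + 32z^2) · r dz dr dθ.

Inner (z from 0 to 1): 32r (r^2 + 1/3).
Middle (r from 0 to 6): 10560.
Outer (θ from 0 to 2π): 21120π.

Therefore ∯_{∂V} F · n dS = 21120π.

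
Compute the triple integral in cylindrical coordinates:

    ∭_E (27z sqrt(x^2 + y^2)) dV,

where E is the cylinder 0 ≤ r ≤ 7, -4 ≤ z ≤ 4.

In cylindrical coordinates, x = r cos(θ), y = r sin(θ), z = z, and dV = r dr dθ dz.

The integrand becomes 27r z, so

    ∭_E (27z sqrt(x^2 + y^2)) dV = ∫_{0}^{2π} ∫_{0}^{7} ∫_{-4}^{4} (27r z) · r dz dr dθ.

Inner (z): 0.
Middle (r from 0 to 7): 0.
Outer (θ): 0.

Therefore the triple integral equals 0.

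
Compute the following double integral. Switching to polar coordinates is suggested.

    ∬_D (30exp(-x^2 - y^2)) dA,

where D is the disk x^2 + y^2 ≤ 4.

The region D is 0 ≤ r ≤ 2, 0 ≤ θ ≤ 2π in polar coordinates, where x = r cos(θ), y = r sin(θ), and dA = r dr dθ.

Under the substitution, the integrand becomes 30exp(-r^2), so

    ∬_D (30exp(-x^2 - y^2)) dA = ∫_{0}^{2π} ∫_{0}^{2} (30exp(-r^2)) · r dr dθ.

Inner integral (in r): ∫_{0}^{2} (30exp(-r^2)) · r dr = 15 - 15exp(-4).

Outer integral (in θ): ∫_{0}^{2π} (15 - 15exp(-4)) dθ = -30π exp(-4) + 30π.

Therefore ∬_D (30exp(-x^2 - y^2)) dA = -30π exp(-4) + 30π.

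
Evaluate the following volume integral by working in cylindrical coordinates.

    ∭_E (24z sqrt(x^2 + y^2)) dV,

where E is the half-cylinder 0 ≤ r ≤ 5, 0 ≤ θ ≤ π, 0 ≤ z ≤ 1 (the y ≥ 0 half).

In cylindrical coordinates, x = r cos(θ), y = r sin(θ), z = z, and dV = r dr dθ dz.

The integrand becomes 24r z, so

    ∭_E (24z sqrt(x^2 + y^2)) dV = ∫_{0}^{π} ∫_{0}^{5} ∫_{0}^{1} (24r z) · r dz dr dθ.

Inner (z): 12r^2.
Middle (r from 0 to 5): 500.
Outer (θ): 500π.

Therefore the triple integral equals 500π.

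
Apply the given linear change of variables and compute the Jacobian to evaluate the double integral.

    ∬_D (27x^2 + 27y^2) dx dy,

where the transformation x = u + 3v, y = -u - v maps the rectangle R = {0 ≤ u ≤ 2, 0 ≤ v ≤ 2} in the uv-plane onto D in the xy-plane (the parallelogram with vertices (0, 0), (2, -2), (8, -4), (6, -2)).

Compute the Jacobian determinant of (x, y) with respect to (u, v):

    ∂(x,y)/∂(u,v) = | 1  3 | = (1)(-1) - (3)(-1) = 2.
                   | -1  -1 |

Its absolute value is |J| = 2 (the area scaling factor).

Substituting x = u + 3v, y = -u - v into the integrand,

    27x^2 + 27y^2 → 54u^2 + 216u v + 270v^2,

so the integral becomes

    ∬_R (54u^2 + 216u v + 270v^2) · |J| du dv = ∫_0^2 ∫_0^2 (108u^2 + 432u v + 540v^2) dv du.

Inner (v): 216u^2 + 864u + 1440.
Outer (u): 5184.

Therefore ∬_D (27x^2 + 27y^2) dx dy = 5184.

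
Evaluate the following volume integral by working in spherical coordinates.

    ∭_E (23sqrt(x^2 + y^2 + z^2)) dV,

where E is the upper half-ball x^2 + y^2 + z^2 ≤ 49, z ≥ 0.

In spherical coordinates, x = ρ sin(φ) cos(θ), y = ρ sin(φ) sin(θ), z = ρ cos(φ), and dV = ρ^2 sin(φ) dρ dφ dθ.

The integrand becomes 23ρ, so

    ∭_E (23sqrt(x^2 + y^2 + z^2)) dV = ∫_{0}^{2π} ∫_{0}^{π/2} ∫_{0}^{7} (23ρ) · ρ^2 sin(φ) dρ dφ dθ.

Inner (ρ): 55223sin(φ)/4.
Middle (φ): 55223/4.
Outer (θ): 55223π/2.

Therefore the triple integral equals 55223π/2.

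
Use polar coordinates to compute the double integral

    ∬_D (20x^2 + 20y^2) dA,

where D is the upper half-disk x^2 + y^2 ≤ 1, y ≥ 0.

The region D is 0 ≤ r ≤ 1, 0 ≤ θ ≤ π in polar coordinates, where x = r cos(θ), y = r sin(θ), and dA = r dr dθ.

Under the substitution, the integrand becomes 20r^2, so

    ∬_D (20x^2 + 20y^2) dA = ∫_{0}^{π} ∫_{0}^{1} (20r^2) · r dr dθ.

Inner integral (in r): ∫_{0}^{1} (20r^2) · r dr = 5.

Outer integral (in θ): ∫_{0}^{π} (5) dθ = 5π.

Therefore ∬_D (20x^2 + 20y^2) dA = 5π.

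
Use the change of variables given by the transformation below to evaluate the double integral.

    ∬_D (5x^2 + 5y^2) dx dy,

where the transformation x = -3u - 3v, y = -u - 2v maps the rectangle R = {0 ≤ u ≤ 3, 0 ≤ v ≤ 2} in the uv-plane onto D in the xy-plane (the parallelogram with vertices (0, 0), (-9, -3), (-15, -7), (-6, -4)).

Compute the Jacobian determinant of (x, y) with respect to (u, v):

    ∂(x,y)/∂(u,v) = | -3  -3 | = (-3)(-2) - (-3)(-1) = 3.
                   | -1  -2 |

Its absolute value is |J| = 3 (the area scaling factor).

Substituting x = -3u - 3v, y = -u - 2v into the integrand,

    5x^2 + 5y^2 → 50u^2 + 110u v + 65v^2,

so the integral becomes

    ∬_R (50u^2 + 110u v + 65v^2) · |J| du dv = ∫_0^3 ∫_0^2 (150u^2 + 330u v + 195v^2) dv du.

Inner (v): 300u^2 + 660u + 520.
Outer (u): 7230.

Therefore ∬_D (5x^2 + 5y^2) dx dy = 7230.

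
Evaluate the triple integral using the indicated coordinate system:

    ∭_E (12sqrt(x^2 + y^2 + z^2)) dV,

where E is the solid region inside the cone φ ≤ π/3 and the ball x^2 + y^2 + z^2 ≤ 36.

In spherical coordinates, x = ρ sin(φ) cos(θ), y = ρ sin(φ) sin(θ), z = ρ cos(φ), and dV = ρ^2 sin(φ) dρ dφ dθ.

The integrand becomes 12ρ, so

    ∭_E (12sqrt(x^2 + y^2 + z^2)) dV = ∫_{0}^{2π} ∫_{0}^{π/3} ∫_{0}^{6} (12ρ) · ρ^2 sin(φ) dρ dφ dθ.

Inner (ρ): 3888sin(φ).
Middle (φ): 1944.
Outer (θ): 3888π.

Therefore the triple integral equals 3888π.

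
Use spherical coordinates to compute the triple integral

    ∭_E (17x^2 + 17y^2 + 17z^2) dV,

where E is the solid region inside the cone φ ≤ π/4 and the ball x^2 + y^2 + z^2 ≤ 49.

In spherical coordinates, x = ρ sin(φ) cos(θ), y = ρ sin(φ) sin(θ), z = ρ cos(φ), and dV = ρ^2 sin(φ) dρ dφ dθ.

The integrand becomes 17ρ^2, so

    ∭_E (17x^2 + 17y^2 + 17z^2) dV = ∫_{0}^{2π} ∫_{0}^{π/4} ∫_{0}^{7} (17ρ^2) · ρ^2 sin(φ) dρ dφ dθ.

Inner (ρ): 285719sin(φ)/5.
Middle (φ): 285719/5 - 285719sqrt(2)/10.
Outer (θ): 285719π (2 - sqrt(2))/5.

Therefore the triple integral equals 285719π (2 - sqrt(2))/5.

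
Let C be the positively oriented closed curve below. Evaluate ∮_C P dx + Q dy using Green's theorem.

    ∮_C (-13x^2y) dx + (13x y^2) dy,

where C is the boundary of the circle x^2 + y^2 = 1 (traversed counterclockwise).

Green's theorem converts the closed line integral into a double integral over the enclosed region D:

    ∮_C P dx + Q dy = ∬_D (∂Q/∂x - ∂P/∂y) dA.

Here P = -13x^2y, Q = 13x y^2, so

    ∂Q/∂x = 13y^2,    ∂P/∂y = -13x^2,
    ∂Q/∂x - ∂P/∂y = 13x^2 + 13y^2.

D is the region x^2 + y^2 ≤ 1. Evaluating the double integral:

In polar coordinates (x = r cos θ, y = r sin θ, dA = r dr dθ) the integrand becomes 13r^2, so

    ∬_D (13x^2 + 13y^2) dA = ∫_0^{2π} ∫_0^{1} (13r^2) · r dr dθ.

Inner (r from 0 to 1): 13/4.
Outer (θ from 0 to 2π): 13π/2.

Therefore ∮_C P dx + Q dy = 13π/2.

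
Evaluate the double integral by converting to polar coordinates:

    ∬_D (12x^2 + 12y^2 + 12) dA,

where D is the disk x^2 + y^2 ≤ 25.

The region D is 0 ≤ r ≤ 5, 0 ≤ θ ≤ 2π in polar coordinates, where x = r cos(θ), y = r sin(θ), and dA = r dr dθ.

Under the substitution, the integrand becomes 12r^2 + 12, so

    ∬_D (12x^2 + 12y^2 + 12) dA = ∫_{0}^{2π} ∫_{0}^{5} (12r^2 + 12) · r dr dθ.

Inner integral (in r): ∫_{0}^{5} (12r^2 + 12) · r dr = 2025.

Outer integral (in θ): ∫_{0}^{2π} (2025) dθ = 4050π.

Therefore ∬_D (12x^2 + 12y^2 + 12) dA = 4050π.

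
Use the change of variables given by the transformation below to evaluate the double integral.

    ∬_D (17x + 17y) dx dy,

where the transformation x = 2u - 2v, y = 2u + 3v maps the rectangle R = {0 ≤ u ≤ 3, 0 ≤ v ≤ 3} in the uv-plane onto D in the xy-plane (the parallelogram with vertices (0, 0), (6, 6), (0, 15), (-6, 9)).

Compute the Jacobian determinant of (x, y) with respect to (u, v):

    ∂(x,y)/∂(u,v) = | 2  -2 | = (2)(3) - (-2)(2) = 10.
                   | 2  3 |

Its absolute value is |J| = 10 (the area scaling factor).

Substituting x = 2u - 2v, y = 2u + 3v into the integrand,

    17x + 17y → 68u + 17v,

so the integral becomes

    ∬_R (68u + 17v) · |J| du dv = ∫_0^3 ∫_0^3 (680u + 170v) dv du.

Inner (v): 2040u + 765.
Outer (u): 11475.

Therefore ∬_D (17x + 17y) dx dy = 11475.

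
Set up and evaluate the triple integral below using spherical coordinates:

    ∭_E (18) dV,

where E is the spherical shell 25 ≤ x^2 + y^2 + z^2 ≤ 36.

In spherical coordinates, x = ρ sin(φ) cos(θ), y = ρ sin(φ) sin(θ), z = ρ cos(φ), and dV = ρ^2 sin(φ) dρ dφ dθ.

The integrand becomes 18, so

    ∭_E (18) dV = ∫_{0}^{2π} ∫_{0}^{π} ∫_{5}^{6} (18) · ρ^2 sin(φ) dρ dφ dθ.

Inner (ρ): 546sin(φ).
Middle (φ): 1092.
Outer (θ): 2184π.

Therefore the triple integral equals 2184π.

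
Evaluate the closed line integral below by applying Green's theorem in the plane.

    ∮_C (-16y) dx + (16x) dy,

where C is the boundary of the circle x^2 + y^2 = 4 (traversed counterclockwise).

Green's theorem converts the closed line integral into a double integral over the enclosed region D:

    ∮_C P dx + Q dy = ∬_D (∂Q/∂x - ∂P/∂y) dA.

Here P = -16y, Q = 16x, so

    ∂Q/∂x = 16,    ∂P/∂y = -16,
    ∂Q/∂x - ∂P/∂y = 32.

D is the region x^2 + y^2 ≤ 4. Evaluating the double integral:

In polar coordinates (x = r cos θ, y = r sin θ, dA = r dr dθ) the integrand becomes 32, so

    ∬_D (32) dA = ∫_0^{2π} ∫_0^{2} (32) · r dr dθ.

Inner (r from 0 to 2): 64.
Outer (θ from 0 to 2π): 128π.

Therefore ∮_C P dx + Q dy = 128π.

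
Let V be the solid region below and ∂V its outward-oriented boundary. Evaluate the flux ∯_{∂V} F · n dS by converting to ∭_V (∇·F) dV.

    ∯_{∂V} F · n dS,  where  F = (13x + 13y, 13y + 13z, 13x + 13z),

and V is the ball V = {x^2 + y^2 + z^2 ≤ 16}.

By the divergence theorem,

    ∯_{∂V} F · n dS = ∭_V (∇ · F) dV.

Compute the divergence:
    ∇ · F = ∂F_x/∂x + ∂F_y/∂y + ∂F_z/∂z = 13 + 13 + 13 = 39.

In spherical coordinates, x = ρ sin(φ) cos(θ), y = ρ sin(φ) sin(θ), z = ρ cos(φ), dV = ρ^2 sin(φ) dρ dφ dθ, with 0 ≤ ρ ≤ 4, 0 ≤ φ ≤ π, 0 ≤ θ ≤ 2π.

The integrand, after substitution and multiplying by the volume element, becomes (39) · ρ^2 sin(φ), so

    ∭_V (∇·F) dV = ∫_0^{2π} ∫_0^{π} ∫_0^{4} (39) · ρ^2 sin(φ) dρ dφ dθ.

Inner (ρ from 0 to 4): 832sin(φ).
Middle (φ from 0 to π): 1664.
Outer (θ from 0 to 2π): 3328π.

Therefore ∯_{∂V} F · n dS = 3328π.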